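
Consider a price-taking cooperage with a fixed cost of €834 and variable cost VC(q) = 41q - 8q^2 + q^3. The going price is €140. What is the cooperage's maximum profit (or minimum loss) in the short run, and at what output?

AVC = 41 - 8q + q^2; min AVC = €25 at q = 4. Since P = €140 ≥ min AVC, the firm produces.
With MC = 41 - 16q + 3q^2, P = MC on the upward-sloping part at q* = 9.
TR = 140·9 = 1260. TC = 834 + 450 = 1284. Profit = 1260 − 1284 = -€24.
Shutting down would mean losing the fixed cost of €834, so operating at a loss of €24 is better by €810.

Profit = -€24 at q = 9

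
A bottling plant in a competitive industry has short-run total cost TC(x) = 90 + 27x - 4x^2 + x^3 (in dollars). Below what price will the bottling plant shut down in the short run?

$23 per unit

The firm shuts down when price falls below the minimum of average variable cost. AVC = VC/x = 27 - 4x + x^2.
dAVC/dx = -4 + 2x = 0 gives x = 2. min AVC = 27 - 4·2 + 2^2 = 23.
So the shutdown price is $23.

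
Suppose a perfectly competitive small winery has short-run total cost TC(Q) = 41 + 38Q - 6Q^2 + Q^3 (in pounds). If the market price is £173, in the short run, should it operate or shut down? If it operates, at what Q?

Produce at Q = 9

Strip out fixed cost: VC = 38Q - 6Q^2 + Q^3. Then AVC = 38 - 6Q + Q^2 and MC = 38 - 12Q + 3Q^2.
AVC is minimized where dAVC/dQ = -6 + 2Q = 0, at Q = 3; min AVC = 38 - 6·3 + 3^2 = £29.
Since P = £173 ≥ min AVC = £29, price covers variable cost and the firm should produce.
Set P = MC: 173 = 38 - 12Q + 3Q^2 → -135 - 12Q + 3Q^2 = 0. The roots are Q = -5 and Q = 9; the profit-maximizing output is on the rising part of MC, so Q* = 9.
Check: AVC at Q = 9 is £65 ≤ P, so revenue covers variable cost.
Profit = P·Q − TC = 173·9 − 626 = £931.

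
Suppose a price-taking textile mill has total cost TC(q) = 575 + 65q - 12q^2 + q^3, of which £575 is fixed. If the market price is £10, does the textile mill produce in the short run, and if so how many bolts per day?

From TC, MC = TC'(q) = 65 - 24q + 3q^2 and AVC = VC/q = 65 - 12q + q^2.
AVC is minimized where dAVC/dq = -12 + 2q = 0, at q = 6; min AVC = 65 - 12·6 + 6^2 = £29.
Since P = £10 < min AVC = £29, price fails to cover variable cost at any output.
The firm minimizes its loss by shutting down and losing only its fixed cost of £575.

Shut down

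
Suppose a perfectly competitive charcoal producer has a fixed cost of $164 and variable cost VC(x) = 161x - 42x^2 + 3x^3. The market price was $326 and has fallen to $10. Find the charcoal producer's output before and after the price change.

MC = 161 - 84x + 9x^2; the shutdown threshold is min AVC = $14 (at x = 7).
With P = $326 above the shutdown price, P = MC gives x = 11.
At P = $10 < min AVC = $14, price no longer covers variable cost at any output, so the firm shuts down: x = 0.

Output falls from 11 to 0 (the firm shuts down)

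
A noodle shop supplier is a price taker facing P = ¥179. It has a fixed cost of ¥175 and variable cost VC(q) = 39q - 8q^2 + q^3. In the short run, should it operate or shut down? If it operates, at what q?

Strip out fixed cost: VC = 39q - 8q^2 + q^3. Then AVC = 39 - 8q + q^2 and MC = 39 - 16q + 3q^2.
AVC is minimized where dAVC/dq = -8 + 2q = 0, at q = 4; min AVC = 39 - 8·4 + 4^2 = ¥23.
Because ¥179 ≥ ¥23, revenue can cover variable cost; the firm operates.
Solving P = MC: -140 - 16q + 3q^2 = 0 ⇒ q = -14/3 or 10. On the upward-sloping branch, q* = 10.
Check: AVC at q = 10 is ¥59 ≤ P, so revenue covers variable cost.
Profit = P·q − TC = 179·10 − 765 = ¥1025.

Produce at q = 10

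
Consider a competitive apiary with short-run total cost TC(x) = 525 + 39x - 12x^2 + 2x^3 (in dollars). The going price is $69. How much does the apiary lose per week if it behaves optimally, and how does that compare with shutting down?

Profit = -$325 at x = 5

AVC = 39 - 12x + 2x^2; min AVC = $21 at x = 3. Since P = $69 ≥ min AVC, the firm produces.
With MC = 39 - 24x + 6x^2, P = MC on the upward-sloping part at x* = 5.
TR = 69·5 = 345. TC = 525 + 145 = 670. Profit = 345 − 670 = -$325.
By producing, the firm covers all variable cost plus $200 of fixed cost; shutting down would lose the full $525.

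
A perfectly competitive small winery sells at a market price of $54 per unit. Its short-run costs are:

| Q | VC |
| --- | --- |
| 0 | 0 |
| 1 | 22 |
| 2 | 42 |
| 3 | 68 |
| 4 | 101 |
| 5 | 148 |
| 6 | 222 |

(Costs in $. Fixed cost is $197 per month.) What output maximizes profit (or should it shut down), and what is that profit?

Q = 5; profit = -$75

Tabulate TR − TC: Q=0: -197; Q=1: -165; Q=2: -131; Q=3: -103; Q=4: -82; Q=5: -75; Q=6: -95.
Profit is maximized at Q = 5. AVC there is 148/5 = $29.60 ≤ P, so producing beats shutting down (which would give -$197).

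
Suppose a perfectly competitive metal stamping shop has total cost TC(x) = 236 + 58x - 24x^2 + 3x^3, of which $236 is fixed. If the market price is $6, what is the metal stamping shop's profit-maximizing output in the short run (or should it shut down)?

Shut down

Variable cost is VC = 58x - 24x^2 + 3x^3, so AVC = VC/x = 58 - 24x + 3x^2 and MC = dTC/dx = 58 - 48x + 9x^2.
AVC is minimized where dAVC/dx = -24 + 6x = 0, at x = 4; min AVC = 58 - 24·4 + 3·4^2 = $10.
Since P = $6 < min AVC = $10, price fails to cover variable cost at any output.
Best response: produce nothing and absorb the $236 fixed cost.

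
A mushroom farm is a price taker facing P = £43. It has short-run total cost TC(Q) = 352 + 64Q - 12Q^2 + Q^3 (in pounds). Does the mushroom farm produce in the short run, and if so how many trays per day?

Produce at Q = 7

Variable cost is VC = 64Q - 12Q^2 + Q^3, so AVC = VC/Q = 64 - 12Q + Q^2 and MC = dTC/dQ = 64 - 24Q + 3Q^2.
AVC hits its minimum where MC = AVC, at Q = 6, giving min AVC = 64 - 12·6 + 6^2 = £28.
Because £43 ≥ £28, revenue can cover variable cost; the firm operates.
P = MC gives 21 - 24Q + 3Q^2 = 0, with roots 1 and 7. Take the larger (rising MC): Q* = 7.
Check: AVC at Q = 7 is £29 ≤ P, so revenue covers variable cost.
Profit = P·Q − TC = 43·7 − 555 = -£254, a loss, but smaller than the £352 fixed cost the firm would lose by shutting down.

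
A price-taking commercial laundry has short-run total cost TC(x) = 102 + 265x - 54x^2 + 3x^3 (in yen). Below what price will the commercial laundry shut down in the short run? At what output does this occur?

The firm shuts down when price falls below the minimum of average variable cost. AVC = VC/x = 265 - 54x + 3x^2.
dAVC/dx = -54 + 6x = 0 gives x = 9. min AVC = 265 - 54·9 + 3·9^2 = 22.
So the shutdown price is ¥22.

¥22 per unit, at x = 9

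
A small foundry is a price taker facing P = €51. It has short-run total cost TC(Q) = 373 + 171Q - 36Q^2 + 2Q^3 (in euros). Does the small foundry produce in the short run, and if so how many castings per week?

Variable cost is VC = 171Q - 36Q^2 + 2Q^3, so AVC = VC/Q = 171 - 36Q + 2Q^2 and MC = dTC/dQ = 171 - 72Q + 6Q^2.
AVC hits its minimum where MC = AVC, at Q = 9, giving min AVC = 171 - 36·9 + 2·9^2 = €9.
Since P = €51 ≥ min AVC = €9, price covers variable cost and the firm should produce.
P = MC gives 120 - 72Q + 6Q^2 = 0, with roots 2 and 10. Take the larger (rising MC): Q* = 10.
Check: AVC at Q = 10 is €11 ≤ P, so revenue covers variable cost.
Profit = P·Q − TC = 51·10 − 483 = €27.

Produce at Q = 10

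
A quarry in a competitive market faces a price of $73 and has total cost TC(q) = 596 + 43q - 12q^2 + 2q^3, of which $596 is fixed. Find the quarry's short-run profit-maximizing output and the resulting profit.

Profit = -$396 at q = 5

AVC = 43 - 12q + 2q^2; min AVC = $25 at q = 3. Since P = $73 ≥ min AVC, the firm produces.
MC = 43 - 24q + 6q^2. Setting P = MC and taking the root on the rising branch gives q* = 5.
TR = 73·5 = 365. TC = 596 + 165 = 761. Profit = 365 − 761 = -$396.
That loss of $396 beats the $596 the firm would lose by shutting down; producing recovers $200 of fixed cost.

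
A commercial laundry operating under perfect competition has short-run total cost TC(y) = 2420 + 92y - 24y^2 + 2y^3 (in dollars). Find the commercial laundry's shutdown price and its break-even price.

AVC = 92 - 24y + 2y^2; minimized at y = 6, giving min AVC = $20. That is the shutdown price.
ATC = 2420/y + 92 - 24y + 2y^2. Setting dATC/dy = −2420/y^2 − 24 + 4y = 0 gives y = 11 (since 4·11^3 − 24·11^2 = 2420).
min ATC = 2420/11 + 92 − 24·11 + 2·11^2 = $290. That is the break-even price.
For $20 ≤ P < $290 the firm produces at a loss; below $20 it shuts down.

Shutdown price = $20; break-even price = $290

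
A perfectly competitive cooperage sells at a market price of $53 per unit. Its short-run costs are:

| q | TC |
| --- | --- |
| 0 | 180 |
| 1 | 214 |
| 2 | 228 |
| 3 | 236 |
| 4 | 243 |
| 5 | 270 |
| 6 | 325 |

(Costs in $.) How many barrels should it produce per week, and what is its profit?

Profit at each row (π = 53q − TC): q=0: -180; q=1: -161; q=2: -122; q=3: -77; q=4: -31; q=5: -5; q=6: -7.
Profit is maximized at q = 5. AVC there is 90/5 = $18 ≤ P, so producing beats shutting down (which would give -$180).

q = 5; profit = -$5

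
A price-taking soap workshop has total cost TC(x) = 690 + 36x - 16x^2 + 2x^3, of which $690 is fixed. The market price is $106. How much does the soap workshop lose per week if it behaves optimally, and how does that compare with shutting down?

Profit = -$102 at x = 7

AVC = 36 - 16x + 2x^2; min AVC = $4 at x = 4. Since P = $106 ≥ min AVC, the firm produces.
With MC = 36 - 32x + 6x^2, P = MC on the upward-sloping part at x* = 7.
TR = 106·7 = 742. TC = 690 + 154 = 844. Profit = 742 − 844 = -$102.
By producing, the firm covers all variable cost plus $588 of fixed cost; shutting down would lose the full $690.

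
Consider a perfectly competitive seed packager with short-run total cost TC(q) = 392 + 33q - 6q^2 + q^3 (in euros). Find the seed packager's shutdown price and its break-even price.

AVC = 33 - 6q + q^2; minimized at q = 3, giving min AVC = €24. That is the shutdown price.
ATC = 392/q + 33 - 6q + q^2. Setting dATC/dq = −392/q^2 − 6 + 2q = 0 gives q = 7 (since 2·7^3 − 6·7^2 = 392).
min ATC = 392/7 + 33 − 6·7 + 7^2 = €96. That is the break-even price.
Between these two prices the firm operates at a loss; above €96 it earns a profit.

Shutdown price = €24; break-even price = €96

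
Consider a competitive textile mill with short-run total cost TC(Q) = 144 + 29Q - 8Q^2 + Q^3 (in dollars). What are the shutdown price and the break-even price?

AVC = 29 - 8Q + Q^2; minimized at Q = 4, giving min AVC = $13. That is the shutdown price.
ATC = 144/Q + 29 - 8Q + Q^2. Setting dATC/dQ = −144/Q^2 − 8 + 2Q = 0 gives Q = 6 (since 2·6^3 − 8·6^2 = 144).
min ATC = 144/6 + 29 − 8·6 + 6^2 = $41. That is the break-even price.
For $13 ≤ P < $41 the firm produces at a loss; below $13 it shuts down.

Shutdown price = $13; break-even price = $41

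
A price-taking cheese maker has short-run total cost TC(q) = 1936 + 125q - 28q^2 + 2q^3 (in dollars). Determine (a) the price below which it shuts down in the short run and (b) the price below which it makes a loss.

Shutdown price = $27; break-even price = $235

AVC = 125 - 28q + 2q^2; minimized at q = 7, giving min AVC = $27. That is the shutdown price.
ATC = 1936/q + 125 - 28q + 2q^2. Setting dATC/dq = −1936/q^2 − 28 + 4q = 0 gives q = 11 (since 4·11^3 − 28·11^2 = 1936).
min ATC = 1936/11 + 125 − 28·11 + 2·11^2 = $235. That is the break-even price.
For $27 ≤ P < $235 the firm produces at a loss; below $27 it shuts down.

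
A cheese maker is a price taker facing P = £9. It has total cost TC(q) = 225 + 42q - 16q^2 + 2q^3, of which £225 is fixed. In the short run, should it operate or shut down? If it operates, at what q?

Shut down

Variable cost is VC = 42q - 16q^2 + 2q^3, so AVC = VC/q = 42 - 16q + 2q^2 and MC = dTC/dq = 42 - 32q + 6q^2.
The AVC parabola has its vertex at q = 16/4 = 4, where AVC = 42 - 16·4 + 2·4^2 = £10.
P = £9 lies below min AVC = £10; no output level covers variable cost.
Best response: produce nothing and absorb the £225 fixed cost.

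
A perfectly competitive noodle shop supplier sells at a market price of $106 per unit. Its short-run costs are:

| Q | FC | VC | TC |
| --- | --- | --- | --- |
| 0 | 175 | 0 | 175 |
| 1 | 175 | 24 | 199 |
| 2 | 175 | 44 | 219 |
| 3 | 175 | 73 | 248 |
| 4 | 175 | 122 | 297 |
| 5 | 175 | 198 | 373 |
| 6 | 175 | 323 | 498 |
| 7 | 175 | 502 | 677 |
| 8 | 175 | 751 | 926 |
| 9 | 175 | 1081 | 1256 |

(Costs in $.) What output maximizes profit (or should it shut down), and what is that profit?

Compute π = P·Q − TC at each output: Q=0: -175; Q=1: -93; Q=2: -7; Q=3: 70; Q=4: 127; Q=5: 157; Q=6: 138; Q=7: 65; Q=8: -78; Q=9: -302.
Profit is maximized at Q = 5. AVC there is 198/5 = $39.60 ≤ P, so producing beats shutting down (which would give -$175).

Q = 5; profit = $157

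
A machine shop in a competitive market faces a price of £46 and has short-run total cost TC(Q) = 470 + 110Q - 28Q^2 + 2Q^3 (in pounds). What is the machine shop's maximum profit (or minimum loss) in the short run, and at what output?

AVC = 110 - 28Q + 2Q^2 has its minimum £12 at Q = 7; price £46 clears that bar, so the firm operates.
MC = 110 - 56Q + 6Q^2. Setting P = MC and taking the root on the rising branch gives Q* = 8.
TR = 46·8 = 368. TC = 470 + 112 = 582. Profit = 368 − 582 = -£214.
That loss of £214 beats the £470 the firm would lose by shutting down; producing recovers £256 of fixed cost.

Profit = -£214 at Q = 8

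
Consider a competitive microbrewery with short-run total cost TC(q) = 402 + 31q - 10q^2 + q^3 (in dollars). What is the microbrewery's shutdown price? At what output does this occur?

$6 per unit, at q = 5

The firm shuts down when price falls below the minimum of average variable cost. AVC = VC/q = 31 - 10q + q^2.
dAVC/dq = -10 + 2q = 0 gives q = 5. min AVC = 31 - 10·5 + 5^2 = 6.
The firm shuts down for any P below $6.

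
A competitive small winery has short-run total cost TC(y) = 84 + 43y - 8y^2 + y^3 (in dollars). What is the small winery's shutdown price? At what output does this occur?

The shutdown price is the minimum of AVC. VC = 43y - 8y^2 + y^3, so AVC = 43 - 8y + y^2.
At the minimum of AVC, MC = AVC. MC = 43 - 16y + 3y^2; setting MC = AVC gives 2y^2 - 8y = 0, so y = 4. min AVC = 27.
The firm shuts down for any P below $27.

$27 per unit, at y = 4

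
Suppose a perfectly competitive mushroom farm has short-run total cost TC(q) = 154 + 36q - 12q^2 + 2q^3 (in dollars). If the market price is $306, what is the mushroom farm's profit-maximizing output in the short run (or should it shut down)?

From TC, MC = TC'(q) = 36 - 24q + 6q^2 and AVC = VC/q = 36 - 12q + 2q^2.
AVC hits its minimum where MC = AVC, at q = 3, giving min AVC = 36 - 12·3 + 2·3^2 = $18.
Because $306 ≥ $18, revenue can cover variable cost; the firm operates.
Solving P = MC: -270 - 24q + 6q^2 = 0 ⇒ q = -5 or 9. On the upward-sloping branch, q* = 9.
Check: AVC at q = 9 is $90 ≤ P, so revenue covers variable cost.
Profit = P·q − TC = 306·9 − 964 = $1790.

Produce at q = 9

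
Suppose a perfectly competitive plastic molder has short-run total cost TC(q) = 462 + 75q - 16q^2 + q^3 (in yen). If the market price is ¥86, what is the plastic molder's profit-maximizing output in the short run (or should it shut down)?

Produce at q = 11

Strip out fixed cost: VC = 75q - 16q^2 + q^3. Then AVC = 75 - 16q + q^2 and MC = 75 - 32q + 3q^2.
The AVC parabola has its vertex at q = 16/2 = 8, where AVC = 75 - 16·8 + 8^2 = ¥11.
Because ¥86 ≥ ¥11, revenue can cover variable cost; the firm operates.
Set P = MC: 86 = 75 - 32q + 3q^2 → -11 - 32q + 3q^2 = 0. The roots are q = -1/3 and q = 11; the profit-maximizing output is on the rising part of MC, so q* = 11.
Check: AVC at q = 11 is ¥20 ≤ P, so revenue covers variable cost.
Profit = P·q − TC = 86·11 − 682 = ¥264.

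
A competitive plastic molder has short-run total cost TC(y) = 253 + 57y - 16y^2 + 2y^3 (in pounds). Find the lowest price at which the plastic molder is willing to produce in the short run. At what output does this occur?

The shutdown price is the minimum of AVC. VC = 57y - 16y^2 + 2y^3, so AVC = 57 - 16y + 2y^2.
dAVC/dy = -16 + 4y = 0 gives y = 4. min AVC = 57 - 16·4 + 2·4^2 = 25.
For P < £25 the firm produces nothing.

£25 per unit, at y = 4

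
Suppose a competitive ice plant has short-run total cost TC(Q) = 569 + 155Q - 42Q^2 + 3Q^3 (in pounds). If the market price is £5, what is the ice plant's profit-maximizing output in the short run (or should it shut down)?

Shut down

From TC, MC = TC'(Q) = 155 - 84Q + 9Q^2 and AVC = VC/Q = 155 - 42Q + 3Q^2.
AVC hits its minimum where MC = AVC, at Q = 7, giving min AVC = 155 - 42·7 + 3·7^2 = £8.
Since P = £5 < min AVC = £8, price fails to cover variable cost at any output.
The firm minimizes its loss by shutting down and losing only its fixed cost of £569.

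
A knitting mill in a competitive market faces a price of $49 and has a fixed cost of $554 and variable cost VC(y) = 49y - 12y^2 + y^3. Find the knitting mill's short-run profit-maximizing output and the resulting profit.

Profit = -$298 at y = 8

AVC = 49 - 12y + y^2 has its minimum $13 at y = 6; price $49 clears that bar, so the firm operates.
MC = 49 - 24y + 3y^2. Setting P = MC and taking the root on the rising branch gives y* = 8.
TR = 49·8 = 392. TC = 554 + 136 = 690. Profit = 392 − 690 = -$298.
That loss of $298 beats the $554 the firm would lose by shutting down; producing recovers $256 of fixed cost.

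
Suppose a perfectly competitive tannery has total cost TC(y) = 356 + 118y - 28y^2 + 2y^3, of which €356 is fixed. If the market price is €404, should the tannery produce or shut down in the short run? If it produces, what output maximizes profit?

Produce at y = 13

Strip out fixed cost: VC = 118y - 28y^2 + 2y^3. Then AVC = 118 - 28y + 2y^2 and MC = 118 - 56y + 6y^2.
AVC hits its minimum where MC = AVC, at y = 7, giving min AVC = 118 - 28·7 + 2·7^2 = €20.
Since P = €404 ≥ min AVC = €20, price covers variable cost and the firm should produce.
Solving P = MC: -286 - 56y + 6y^2 = 0 ⇒ y = -11/3 or 13. On the upward-sloping branch, y* = 13.
Check: AVC at y = 13 is €92 ≤ P, so revenue covers variable cost.
Profit = P·y − TC = 404·13 − 1552 = €3700.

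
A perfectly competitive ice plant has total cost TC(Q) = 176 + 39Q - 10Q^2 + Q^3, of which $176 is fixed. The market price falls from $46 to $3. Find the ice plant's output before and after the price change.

MC = 39 - 20Q + 3Q^2; the shutdown threshold is min AVC = $14 (at Q = 5).
At P = $46 ≥ min AVC, set P = MC on the rising branch: Q = 7.
At P = $3 < min AVC = $14, price no longer covers variable cost at any output, so the firm shuts down: Q = 0.

Output falls from 7 to 0 (the firm shuts down)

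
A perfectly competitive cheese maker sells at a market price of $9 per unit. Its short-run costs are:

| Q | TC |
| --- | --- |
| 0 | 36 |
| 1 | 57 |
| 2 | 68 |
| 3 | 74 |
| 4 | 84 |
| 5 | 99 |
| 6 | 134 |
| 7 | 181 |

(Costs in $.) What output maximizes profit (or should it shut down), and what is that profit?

Q = 0 (shut down); profit = -$36

Profit at each row (π = 9Q − TC): Q=0: -36; Q=1: -48; Q=2: -50; Q=3: -47; Q=4: -48; Q=5: -54; Q=6: -80; Q=7: -118.
Profit is highest at Q = 0. Equivalently, the lowest AVC in the table is 48/4 ≈ $12 at Q = 4, and P = $9 falls below it — price never covers variable cost, so the firm shuts down and loses only its fixed cost.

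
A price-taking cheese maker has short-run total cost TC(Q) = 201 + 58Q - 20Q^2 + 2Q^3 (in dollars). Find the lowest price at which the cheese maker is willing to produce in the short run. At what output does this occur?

$8 per unit, at Q = 5

The firm shuts down when price falls below the minimum of average variable cost. AVC = VC/Q = 58 - 20Q + 2Q^2.
At the minimum of AVC, MC = AVC. MC = 58 - 40Q + 6Q^2; setting MC = AVC gives 4Q^2 - 20Q = 0, so Q = 5. min AVC = 8.
For P < $8 the firm produces nothing.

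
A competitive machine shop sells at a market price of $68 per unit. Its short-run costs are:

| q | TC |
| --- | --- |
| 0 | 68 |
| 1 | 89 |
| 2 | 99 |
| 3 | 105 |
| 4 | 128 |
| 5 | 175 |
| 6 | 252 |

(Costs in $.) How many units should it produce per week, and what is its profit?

Tabulate TR − TC: q=0: -68; q=1: -21; q=2: 37; q=3: 99; q=4: 144; q=5: 165; q=6: 156.
Profit is maximized at q = 5. AVC there is 107/5 = $21.40 ≤ P, so producing beats shutting down (which would give -$68).

q = 5; profit = $165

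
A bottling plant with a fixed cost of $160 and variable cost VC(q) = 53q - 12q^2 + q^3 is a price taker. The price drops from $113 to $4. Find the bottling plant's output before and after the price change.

Output falls from 10 to 0 (the firm shuts down)

AVC = 53 - 12q + q^2, minimized at q = 6 where min AVC = $17. MC = 53 - 24q + 3q^2.
With P = $113 above the shutdown price, P = MC gives q = 10.
At P = $4 < min AVC = $17, price no longer covers variable cost at any output, so the firm shuts down: q = 0.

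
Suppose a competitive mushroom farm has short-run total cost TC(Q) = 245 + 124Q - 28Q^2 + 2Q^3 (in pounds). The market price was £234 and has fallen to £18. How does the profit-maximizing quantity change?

AVC = 124 - 28Q + 2Q^2, minimized at Q = 7 where min AVC = £26. MC = 124 - 56Q + 6Q^2.
With P = £234 above the shutdown price, P = MC gives Q = 11.
At P = £18 < min AVC = £26, price no longer covers variable cost at any output, so the firm shuts down: Q = 0.

Output falls from 11 to 0 (the firm shuts down)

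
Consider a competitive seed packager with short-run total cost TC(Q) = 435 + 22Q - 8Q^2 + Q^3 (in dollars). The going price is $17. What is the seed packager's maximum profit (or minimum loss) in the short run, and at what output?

Profit = -$385 at Q = 5

AVC = 22 - 8Q + Q^2 has its minimum $6 at Q = 4; price $17 clears that bar, so the firm operates.
MC = 22 - 16Q + 3Q^2. Setting P = MC and taking the root on the rising branch gives Q* = 5.
TR = 17·5 = 85. TC = 435 + 35 = 470. Profit = 85 − 470 = -$385.
Shutting down would mean losing the fixed cost of $435, so operating at a loss of $385 is better by $50.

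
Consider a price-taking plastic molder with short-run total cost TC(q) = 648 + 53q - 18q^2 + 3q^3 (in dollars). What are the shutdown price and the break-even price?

Shutdown price = min AVC. AVC = 53 - 18q + 3q^2, with vertex at q = 3 and minimum $26.
ATC = 648/q + 53 - 18q + 3q^2. Setting dATC/dq = −648/q^2 − 18 + 6q = 0 gives q = 6 (since 6·6^3 − 18·6^2 = 648).
min ATC = 648/6 + 53 − 18·6 + 3·6^2 = $161. That is the break-even price.
Between these two prices the firm operates at a loss; above $161 it earns a profit.

Shutdown price = $26; break-even price = $161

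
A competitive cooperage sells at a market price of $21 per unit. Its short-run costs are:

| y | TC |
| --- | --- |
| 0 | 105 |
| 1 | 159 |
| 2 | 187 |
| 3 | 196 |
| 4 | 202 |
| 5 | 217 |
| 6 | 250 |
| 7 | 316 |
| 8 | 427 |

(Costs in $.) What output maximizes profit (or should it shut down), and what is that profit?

Profit at each row (π = 21y − TC): y=0: -105; y=1: -138; y=2: -145; y=3: -133; y=4: -118; y=5: -112; y=6: -124; y=7: -169; y=8: -259.
Profit is highest at y = 0. Equivalently, the lowest AVC in the table is 112/5 ≈ $22.40 at y = 5, and P = $21 falls below it — price never covers variable cost, so the firm shuts down and loses only its fixed cost.

y = 0 (shut down); profit = -$105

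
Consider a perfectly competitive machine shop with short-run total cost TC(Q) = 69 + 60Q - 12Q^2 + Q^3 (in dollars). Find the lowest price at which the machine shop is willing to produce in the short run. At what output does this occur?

The firm shuts down when price falls below the minimum of average variable cost. AVC = VC/Q = 60 - 12Q + Q^2.
At the minimum of AVC, MC = AVC. MC = 60 - 24Q + 3Q^2; setting MC = AVC gives 2Q^2 - 12Q = 0, so Q = 6. min AVC = 24.
So the shutdown price is $24.

$24 per unit, at Q = 6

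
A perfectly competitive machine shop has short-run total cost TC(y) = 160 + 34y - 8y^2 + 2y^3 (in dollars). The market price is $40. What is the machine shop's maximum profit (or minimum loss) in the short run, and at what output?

Profit = -$124 at y = 3

AVC = 34 - 8y + 2y^2 has its minimum $26 at y = 2; price $40 clears that bar, so the firm operates.
With MC = 34 - 16y + 6y^2, P = MC on the upward-sloping part at y* = 3.
TR = 40·3 = 120. TC = 160 + 84 = 244. Profit = 120 − 244 = -$124.
By producing, the firm covers all variable cost plus $36 of fixed cost; shutting down would lose the full $160.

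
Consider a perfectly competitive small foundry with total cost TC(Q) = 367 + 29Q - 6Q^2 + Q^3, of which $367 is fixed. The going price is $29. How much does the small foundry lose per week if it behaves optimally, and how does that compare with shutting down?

AVC = 29 - 6Q + Q^2 has its minimum $20 at Q = 3; price $29 clears that bar, so the firm operates.
MC = 29 - 12Q + 3Q^2. Setting P = MC and taking the root on the rising branch gives Q* = 4.
TR = 29·4 = 116. TC = 367 + 84 = 451. Profit = 116 − 451 = -$335.
Shutting down would mean losing the fixed cost of $367, so operating at a loss of $335 is better by $32.

Profit = -$335 at Q = 4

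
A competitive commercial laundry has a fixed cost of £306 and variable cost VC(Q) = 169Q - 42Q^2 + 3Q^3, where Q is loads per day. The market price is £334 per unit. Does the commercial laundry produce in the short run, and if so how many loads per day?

From TC, MC = TC'(Q) = 169 - 84Q + 9Q^2 and AVC = VC/Q = 169 - 42Q + 3Q^2.
AVC is minimized where dAVC/dQ = -42 + 6Q = 0, at Q = 7; min AVC = 169 - 42·7 + 3·7^2 = £22.
P = £334 exceeds min AVC = £22, so the firm stays open.
P = MC gives -165 - 84Q + 9Q^2 = 0, with roots -5/3 and 11. Take the larger (rising MC): Q* = 11.
Check: AVC at Q = 11 is £70 ≤ P, so revenue covers variable cost.
Profit = P·Q − TC = 334·11 − 1076 = £2598.

Produce at Q = 11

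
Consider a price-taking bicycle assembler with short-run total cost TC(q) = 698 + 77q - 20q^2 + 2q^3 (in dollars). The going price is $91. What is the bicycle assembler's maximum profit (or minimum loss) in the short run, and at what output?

Profit = -$306 at q = 7

AVC = 77 - 20q + 2q^2 has its minimum $27 at q = 5; price $91 clears that bar, so the firm operates.
MC = 77 - 40q + 6q^2. Setting P = MC and taking the root on the rising branch gives q* = 7.
TR = 91·7 = 637. TC = 698 + 245 = 943. Profit = 637 − 943 = -$306.
By producing, the firm covers all variable cost plus $392 of fixed cost; shutting down would lose the full $698.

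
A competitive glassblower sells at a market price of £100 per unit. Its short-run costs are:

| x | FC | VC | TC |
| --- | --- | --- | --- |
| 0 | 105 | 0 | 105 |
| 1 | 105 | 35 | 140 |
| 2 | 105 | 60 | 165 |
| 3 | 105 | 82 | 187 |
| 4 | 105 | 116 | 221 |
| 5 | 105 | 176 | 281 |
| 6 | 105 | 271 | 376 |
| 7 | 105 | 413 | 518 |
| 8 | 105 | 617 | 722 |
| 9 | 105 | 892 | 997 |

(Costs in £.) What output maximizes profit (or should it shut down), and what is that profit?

x = 6; profit = £224

Profit at each row (π = 100x − TC): x=0: -105; x=1: -40; x=2: 35; x=3: 113; x=4: 179; x=5: 219; x=6: 224; x=7: 182; x=8: 78; x=9: -97.
Profit is maximized at x = 6. AVC there is 271/6 = £45.17 ≤ P, so producing beats shutting down (which would give -£105).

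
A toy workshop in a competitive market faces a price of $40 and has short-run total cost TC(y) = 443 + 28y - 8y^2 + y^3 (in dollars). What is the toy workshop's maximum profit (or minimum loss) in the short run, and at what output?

AVC = 28 - 8y + y^2; min AVC = $12 at y = 4. Since P = $40 ≥ min AVC, the firm produces.
With MC = 28 - 16y + 3y^2, P = MC on the upward-sloping part at y* = 6.
TR = 40·6 = 240. TC = 443 + 96 = 539. Profit = 240 − 539 = -$299.
That loss of $299 beats the $443 the firm would lose by shutting down; producing recovers $144 of fixed cost.

Profit = -$299 at y = 6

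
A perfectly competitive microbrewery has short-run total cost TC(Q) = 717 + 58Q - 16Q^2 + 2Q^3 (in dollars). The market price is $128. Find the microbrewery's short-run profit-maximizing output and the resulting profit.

AVC = 58 - 16Q + 2Q^2 has its minimum $26 at Q = 4; price $128 clears that bar, so the firm operates.
MC = 58 - 32Q + 6Q^2. Setting P = MC and taking the root on the rising branch gives Q* = 7.
TR = 128·7 = 896. TC = 717 + 308 = 1025. Profit = 896 − 1025 = -$129.
Shutting down would mean losing the fixed cost of $717, so operating at a loss of $129 is better by $588.

Profit = -$129 at Q = 7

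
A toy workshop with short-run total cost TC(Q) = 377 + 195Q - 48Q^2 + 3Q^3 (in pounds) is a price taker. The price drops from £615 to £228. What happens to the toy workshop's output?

MC = 195 - 96Q + 9Q^2; the shutdown threshold is min AVC = £3 (at Q = 8).
With P = £615 above the shutdown price, P = MC gives Q = 14.
At P = £228 ≥ min AVC, set P = MC: Q = 11. The firm stays open but cuts output.

Output falls from 14 to 11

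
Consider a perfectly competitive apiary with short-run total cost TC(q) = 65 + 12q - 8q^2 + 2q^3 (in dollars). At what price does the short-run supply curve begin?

The firm shuts down when price falls below the minimum of average variable cost. AVC = VC/q = 12 - 8q + 2q^2.
dAVC/dq = -8 + 4q = 0 gives q = 2. min AVC = 12 - 8·2 + 2·2^2 = 4.
The firm shuts down for any P below $4.

$4 per unit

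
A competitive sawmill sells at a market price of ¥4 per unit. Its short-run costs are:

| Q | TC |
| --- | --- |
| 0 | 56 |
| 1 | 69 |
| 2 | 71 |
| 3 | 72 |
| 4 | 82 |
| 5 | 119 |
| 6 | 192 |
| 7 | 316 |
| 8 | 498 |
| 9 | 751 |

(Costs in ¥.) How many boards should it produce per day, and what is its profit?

Q = 0 (shut down); profit = -¥56

Compute π = P·Q − TC at each output: Q=0: -56; Q=1: -65; Q=2: -63; Q=3: -60; Q=4: -66; Q=5: -99; Q=6: -168; Q=7: -288; Q=8: -466; Q=9: -715.
Profit is highest at Q = 0. Equivalently, the lowest AVC in the table is 16/3 ≈ ¥5.33 at Q = 3, and P = ¥4 falls below it — price never covers variable cost, so the firm shuts down and loses only its fixed cost.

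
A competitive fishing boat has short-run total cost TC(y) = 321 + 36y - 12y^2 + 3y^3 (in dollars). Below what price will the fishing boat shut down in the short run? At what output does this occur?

$24 per unit, at y = 2

The shutdown price is the minimum of AVC. VC = 36y - 12y^2 + 3y^3, so AVC = 36 - 12y + 3y^2.
At the minimum of AVC, MC = AVC. MC = 36 - 24y + 9y^2; setting MC = AVC gives 6y^2 - 12y = 0, so y = 2. min AVC = 24.
The firm shuts down for any P below $24.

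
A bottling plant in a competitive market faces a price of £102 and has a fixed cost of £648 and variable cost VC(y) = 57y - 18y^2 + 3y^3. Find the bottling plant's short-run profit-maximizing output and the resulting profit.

AVC = 57 - 18y + 3y^2; min AVC = £30 at y = 3. Since P = £102 ≥ min AVC, the firm produces.
MC = 57 - 36y + 9y^2. Setting P = MC and taking the root on the rising branch gives y* = 5.
TR = 102·5 = 510. TC = 648 + 210 = 858. Profit = 510 − 858 = -£348.
By producing, the firm covers all variable cost plus £300 of fixed cost; shutting down would lose the full £648.

Profit = -£348 at y = 5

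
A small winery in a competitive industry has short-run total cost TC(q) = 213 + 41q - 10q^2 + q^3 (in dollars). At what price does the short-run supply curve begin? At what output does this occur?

Short-run supply begins at min AVC. From VC = 41q - 10q^2 + q^3, AVC = 41 - 10q + q^2.
dAVC/dq = -10 + 2q = 0 gives q = 5. min AVC = 41 - 10·5 + 5^2 = 16.
For P < $16 the firm produces nothing.

$16 per unit, at q = 5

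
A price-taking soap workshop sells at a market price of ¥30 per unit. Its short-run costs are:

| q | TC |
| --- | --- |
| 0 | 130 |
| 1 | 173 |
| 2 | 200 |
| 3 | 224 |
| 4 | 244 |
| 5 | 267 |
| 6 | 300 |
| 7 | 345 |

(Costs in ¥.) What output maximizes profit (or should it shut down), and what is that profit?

q = 5; profit = -¥117

Compute π = P·q − TC at each output: q=0: -130; q=1: -143; q=2: -140; q=3: -134; q=4: -124; q=5: -117; q=6: -120; q=7: -135.
Profit is maximized at q = 5. AVC there is 137/5 = ¥27.40 ≤ P, so producing beats shutting down (which would give -¥130).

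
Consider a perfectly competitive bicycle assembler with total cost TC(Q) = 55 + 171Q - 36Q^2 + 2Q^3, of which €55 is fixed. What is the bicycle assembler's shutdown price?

€9 per unit

The shutdown price is the minimum of AVC. VC = 171Q - 36Q^2 + 2Q^3, so AVC = 171 - 36Q + 2Q^2.
At the minimum of AVC, MC = AVC. MC = 171 - 72Q + 6Q^2; setting MC = AVC gives 4Q^2 - 36Q = 0, so Q = 9. min AVC = 9.
The firm shuts down for any P below €9.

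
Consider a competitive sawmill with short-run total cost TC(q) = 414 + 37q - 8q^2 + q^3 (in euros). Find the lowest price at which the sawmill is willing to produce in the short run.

The shutdown price is the minimum of AVC. VC = 37q - 8q^2 + q^3, so AVC = 37 - 8q + q^2.
dAVC/dq = -8 + 2q = 0 gives q = 4. min AVC = 37 - 8·4 + 4^2 = 21.
So the shutdown price is €21.

€21 per unit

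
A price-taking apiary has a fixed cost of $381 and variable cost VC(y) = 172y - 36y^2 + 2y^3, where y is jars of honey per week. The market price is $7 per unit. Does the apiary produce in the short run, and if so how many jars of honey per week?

Shut down

From TC, MC = TC'(y) = 172 - 72y + 6y^2 and AVC = VC/y = 172 - 36y + 2y^2.
AVC is minimized where dAVC/dy = -36 + 4y = 0, at y = 9; min AVC = 172 - 36·9 + 2·9^2 = $10.
Since P = $7 < min AVC = $10, price fails to cover variable cost at any output.
Shutting down limits the loss to fixed cost, $381.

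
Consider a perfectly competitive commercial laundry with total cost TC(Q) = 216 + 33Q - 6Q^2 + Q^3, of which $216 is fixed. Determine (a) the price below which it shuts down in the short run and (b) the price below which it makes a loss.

AVC = 33 - 6Q + Q^2; minimized at Q = 3, giving min AVC = $24. That is the shutdown price.
ATC = 216/Q + 33 - 6Q + Q^2. Setting dATC/dQ = −216/Q^2 − 6 + 2Q = 0 gives Q = 6 (since 2·6^3 − 6·6^2 = 216).
min ATC = 216/6 + 33 − 6·6 + 6^2 = $69. That is the break-even price.
Between these two prices the firm operates at a loss; above $69 it earns a profit.

Shutdown price = $24; break-even price = $69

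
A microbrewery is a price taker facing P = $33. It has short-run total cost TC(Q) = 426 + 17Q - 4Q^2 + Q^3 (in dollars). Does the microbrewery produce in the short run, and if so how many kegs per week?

Variable cost is VC = 17Q - 4Q^2 + Q^3, so AVC = VC/Q = 17 - 4Q + Q^2 and MC = dTC/dQ = 17 - 8Q + 3Q^2.
The AVC parabola has its vertex at Q = 4/2 = 2, where AVC = 17 - 4·2 + 2^2 = $13.
Since P = $33 ≥ min AVC = $13, price covers variable cost and the firm should produce.
Solving P = MC: -16 - 8Q + 3Q^2 = 0 ⇒ Q = -4/3 or 4. On the upward-sloping branch, Q* = 4.
Check: AVC at Q = 4 is $17 ≤ P, so revenue covers variable cost.
Profit = P·Q − TC = 33·4 − 494 = -$362, a loss, but smaller than the $426 fixed cost the firm would lose by shutting down.

Produce at Q = 4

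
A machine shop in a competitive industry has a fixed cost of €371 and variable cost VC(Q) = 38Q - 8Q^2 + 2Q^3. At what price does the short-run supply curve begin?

€30 per unit

The shutdown price is the minimum of AVC. VC = 38Q - 8Q^2 + 2Q^3, so AVC = 38 - 8Q + 2Q^2.
dAVC/dQ = -8 + 4Q = 0 gives Q = 2. min AVC = 38 - 8·2 + 2·2^2 = 30.
So the shutdown price is €30.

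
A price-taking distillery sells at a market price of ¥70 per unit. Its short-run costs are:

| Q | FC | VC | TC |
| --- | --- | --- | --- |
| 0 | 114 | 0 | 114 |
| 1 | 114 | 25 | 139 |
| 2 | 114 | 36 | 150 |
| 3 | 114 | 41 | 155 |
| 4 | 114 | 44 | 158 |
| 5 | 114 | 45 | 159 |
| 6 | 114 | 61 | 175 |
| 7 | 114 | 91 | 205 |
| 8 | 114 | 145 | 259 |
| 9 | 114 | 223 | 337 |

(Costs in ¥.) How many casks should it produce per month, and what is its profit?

Tabulate TR − TC: Q=0: -114; Q=1: -69; Q=2: -10; Q=3: 55; Q=4: 122; Q=5: 191; Q=6: 245; Q=7: 285; Q=8: 301; Q=9: 293.
Profit is maximized at Q = 8. AVC there is 145/8 = ¥18.12 ≤ P, so producing beats shutting down (which would give -¥114).

Q = 8; profit = ¥301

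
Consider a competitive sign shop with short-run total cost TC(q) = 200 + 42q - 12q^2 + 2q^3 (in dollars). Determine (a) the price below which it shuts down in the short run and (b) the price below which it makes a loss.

Shutdown price = $24; break-even price = $72

AVC = 42 - 12q + 2q^2; minimized at q = 3, giving min AVC = $24. That is the shutdown price.
ATC = 200/q + 42 - 12q + 2q^2. Setting dATC/dq = −200/q^2 − 12 + 4q = 0 gives q = 5 (since 4·5^3 − 12·5^2 = 200).
min ATC = 200/5 + 42 − 12·5 + 2·5^2 = $72. That is the break-even price.
Between these two prices the firm operates at a loss; above $72 it earns a profit.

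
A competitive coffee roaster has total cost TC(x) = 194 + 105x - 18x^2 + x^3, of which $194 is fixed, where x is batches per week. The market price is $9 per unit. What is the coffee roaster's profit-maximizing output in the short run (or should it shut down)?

Strip out fixed cost: VC = 105x - 18x^2 + x^3. Then AVC = 105 - 18x + x^2 and MC = 105 - 36x + 3x^2.
AVC hits its minimum where MC = AVC, at x = 9, giving min AVC = 105 - 18·9 + 9^2 = $24.
P = $9 lies below min AVC = $24; no output level covers variable cost.
The firm minimizes its loss by shutting down and losing only its fixed cost of $194.

Shut down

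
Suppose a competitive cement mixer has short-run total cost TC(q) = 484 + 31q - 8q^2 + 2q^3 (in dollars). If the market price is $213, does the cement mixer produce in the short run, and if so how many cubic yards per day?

Variable cost is VC = 31q - 8q^2 + 2q^3, so AVC = VC/q = 31 - 8q + 2q^2 and MC = dTC/dq = 31 - 16q + 6q^2.
The AVC parabola has its vertex at q = 8/4 = 2, where AVC = 31 - 8·2 + 2·2^2 = $23.
P = $213 exceeds min AVC = $23, so the firm stays open.
Solving P = MC: -182 - 16q + 6q^2 = 0 ⇒ q = -13/3 or 7. On the upward-sloping branch, q* = 7.
Check: AVC at q = 7 is $73 ≤ P, so revenue covers variable cost.
Profit = P·q − TC = 213·7 − 995 = $496.

Produce at q = 7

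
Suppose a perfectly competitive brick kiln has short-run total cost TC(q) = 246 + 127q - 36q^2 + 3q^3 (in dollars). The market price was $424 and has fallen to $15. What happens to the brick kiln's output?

AVC = 127 - 36q + 3q^2, minimized at q = 6 where min AVC = $19. MC = 127 - 72q + 9q^2.
At P = $424 ≥ min AVC, set P = MC on the rising branch: q = 11.
At P = $15 < min AVC = $19, price no longer covers variable cost at any output, so the firm shuts down: q = 0.

Output falls from 11 to 0 (the firm shuts down)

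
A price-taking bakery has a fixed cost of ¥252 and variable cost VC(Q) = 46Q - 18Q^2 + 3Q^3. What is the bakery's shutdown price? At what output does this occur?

¥19 per unit, at Q = 3

Short-run supply begins at min AVC. From VC = 46Q - 18Q^2 + 3Q^3, AVC = 46 - 18Q + 3Q^2.
At the minimum of AVC, MC = AVC. MC = 46 - 36Q + 9Q^2; setting MC = AVC gives 6Q^2 - 18Q = 0, so Q = 3. min AVC = 19.
The firm shuts down for any P below ¥19.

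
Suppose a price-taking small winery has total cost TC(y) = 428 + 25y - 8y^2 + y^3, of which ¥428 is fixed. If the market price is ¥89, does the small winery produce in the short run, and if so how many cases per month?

From TC, MC = TC'(y) = 25 - 16y + 3y^2 and AVC = VC/y = 25 - 8y + y^2.
AVC hits its minimum where MC = AVC, at y = 4, giving min AVC = 25 - 8·4 + 4^2 = ¥9.
Because ¥89 ≥ ¥9, revenue can cover variable cost; the firm operates.
Solving P = MC: -64 - 16y + 3y^2 = 0 ⇒ y = -8/3 or 8. On the upward-sloping branch, y* = 8.
Check: AVC at y = 8 is ¥25 ≤ P, so revenue covers variable cost.
Profit = P·y − TC = 89·8 − 628 = ¥84.

Produce at y = 8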